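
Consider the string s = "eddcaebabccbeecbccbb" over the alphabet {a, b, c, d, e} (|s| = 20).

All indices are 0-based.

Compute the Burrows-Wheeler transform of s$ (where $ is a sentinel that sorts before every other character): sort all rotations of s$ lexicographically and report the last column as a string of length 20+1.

rank  rotation               last
    0  $eddcaebabccbeecbccbb  b
    1  abccbeecbccbb$eddcaeb  b
    2  aebabccbeecbccbb$eddc  c
    3  b$eddcaebabccbeecbccb  b
    4  babccbeecbccbb$eddcae  e
    5  bb$eddcaebabccbeecbcc  c
    6  bccbb$eddcaebabccbeec  c
    7  bccbeecbccbb$eddcaeba  a
    8  beecbccbb$eddcaebabcc  c
    9  caebabccbeecbccbb$edd  d
   10  cbb$eddcaebabccbeecbc  c
   11  cbccbb$eddcaebabccbee  e
   12  cbeecbccbb$eddcaebabc  c
   13  ccbb$eddcaebabccbeecb  b
   14  ccbeecbccbb$eddcaebab  b
   15  dcaebabccbeecbccbb$ed  d
   16  ddcaebabccbeecbccbb$e  e
   17  ebabccbeecbccbb$eddca  a
   18  ecbccbb$eddcaebabccbe  e
   19  eddcaebabccbeecbccbb$  $
   20  eecbccbb$eddcaebabccb  b

bbcbeccacdcecbbdeae$b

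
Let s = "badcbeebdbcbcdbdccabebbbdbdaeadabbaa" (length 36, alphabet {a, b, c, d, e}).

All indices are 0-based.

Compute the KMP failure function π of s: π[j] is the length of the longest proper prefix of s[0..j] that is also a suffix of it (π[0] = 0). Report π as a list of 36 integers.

π[0] = 0
j=1 s[j]='a': π[1]=0 (border '')
j=2 s[j]='d': π[2]=0 (border '')
j=3 s[j]='c': π[3]=0 (border '')
j=4 s[j]='b': π[4]=1 (border 'b')
j=5 s[j]='e': k: 1→0; π[5]=0 (border '')
j=6 s[j]='e': π[6]=0 (border '')
j=7 s[j]='b': π[7]=1 (border 'b')
j=8 s[j]='d': k: 1→0; π[8]=0 (border '')
j=9 s[j]='b': π[9]=1 (border 'b')
j=10 s[j]='c': k: 1→0; π[10]=0 (border '')
j=11 s[j]='b': π[11]=1 (border 'b')
j=12 s[j]='c': k: 1→0; π[12]=0 (border '')
j=13 s[j]='d': π[13]=0 (border '')
j=14 s[j]='b': π[14]=1 (border 'b')
j=15 s[j]='d': k: 1→0; π[15]=0 (border '')
j=16 s[j]='c': π[16]=0 (border '')
j=17 s[j]='c': π[17]=0 (border '')
j=18 s[j]='a': π[18]=0 (border '')
j=19 s[j]='b': π[19]=1 (border 'b')
j=20 s[j]='e': k: 1→0; π[20]=0 (border '')
j=21 s[j]='b': π[21]=1 (border 'b')
j=22 s[j]='b': k: 1→0; π[22]=1 (border 'b')
j=23 s[j]='b': k: 1→0; π[23]=1 (border 'b')
j=24 s[j]='d': k: 1→0; π[24]=0 (border '')
j=25 s[j]='b': π[25]=1 (border 'b')
j=26 s[j]='d': k: 1→0; π[26]=0 (border '')
j=27 s[j]='a': π[27]=0 (border '')
j=28 s[j]='e': π[28]=0 (border '')
j=29 s[j]='a': π[29]=0 (border '')
j=30 s[j]='d': π[30]=0 (border '')
j=31 s[j]='a': π[31]=0 (border '')
j=32 s[j]='b': π[32]=1 (border 'b')
j=33 s[j]='b': k: 1→0; π[33]=1 (border 'b')
j=34 s[j]='a': π[34]=2 (border 'ba')
j=35 s[j]='a': k: 2→0; π[35]=0 (border '')

[0, 0, 0, 0, 1, 0, 0, 1, 0, 1, 0, 1, 0, 0, 1, 0, 0, 0, 0, 1, 0, 1, 1, 1, 0, 1, 0, 0, 0, 0, 0, 0, 1, 1, 2, 0]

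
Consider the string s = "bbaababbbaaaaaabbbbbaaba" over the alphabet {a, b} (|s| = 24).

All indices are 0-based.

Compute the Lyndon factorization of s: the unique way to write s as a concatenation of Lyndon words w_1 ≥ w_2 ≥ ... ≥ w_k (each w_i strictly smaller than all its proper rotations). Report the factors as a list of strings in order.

["b", "b", "aababbb", "aaaaaabbbbbaab", "a"]

emit factor 1: 'b' (i=0, period=1)
emit factor 2: 'b' (i=1, period=1)
emit factor 3: 'aababbb' (i=2, period=7)
emit factor 4: 'aaaaaabbbbbaab' (i=9, period=14)
emit factor 5: 'a' (i=23, period=1)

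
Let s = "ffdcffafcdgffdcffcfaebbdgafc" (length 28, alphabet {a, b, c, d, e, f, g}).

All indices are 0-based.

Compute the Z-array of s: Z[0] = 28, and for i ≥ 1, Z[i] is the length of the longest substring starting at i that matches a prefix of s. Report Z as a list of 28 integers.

Z[0]=28
i=1: outside box; Z[1]=1 extend→box=[1,2)
i=2: outside box; Z[2]=0
i=3: outside box; Z[3]=0
i=4: outside box; Z[4]=2 extend→box=[4,6)
i=5: min(r-i=1, Z[1]=1)=1; Z[5]=1
i=6: outside box; Z[6]=0
i=7: outside box; Z[7]=1 extend→box=[7,8)
i=8: outside box; Z[8]=0
i=9: outside box; Z[9]=0
i=10: outside box; Z[10]=0
i=11: outside box; Z[11]=6 extend→box=[11,17)
i=12: min(r-i=5, Z[1]=1)=1; Z[12]=1
i=13: min(r-i=4, Z[2]=0)=0; Z[13]=0
i=14: min(r-i=3, Z[3]=0)=0; Z[14]=0
i=15: min(r-i=2, Z[4]=2)=2; Z[15]=2
i=16: min(r-i=1, Z[5]=1)=1; Z[16]=1
i=17: outside box; Z[17]=0
i=18: outside box; Z[18]=1 extend→box=[18,19)
i=19: outside box; Z[19]=0
i=20: outside box; Z[20]=0
i=21: outside box; Z[21]=0
i=22: outside box; Z[22]=0
i=23: outside box; Z[23]=0
i=24: outside box; Z[24]=0
i=25: outside box; Z[25]=0
i=26: outside box; Z[26]=1 extend→box=[26,27)
i=27: outside box; Z[27]=0

[28, 1, 0, 0, 2, 1, 0, 1, 0, 0, 0, 6, 1, 0, 0, 2, 1, 0, 1, 0, 0, 0, 0, 0, 0, 0, 1, 0]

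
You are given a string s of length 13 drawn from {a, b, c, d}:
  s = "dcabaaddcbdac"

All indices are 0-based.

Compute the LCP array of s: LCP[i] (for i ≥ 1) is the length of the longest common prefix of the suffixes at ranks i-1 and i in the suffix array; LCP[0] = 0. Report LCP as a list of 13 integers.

rank | idx | suffix
   0 |   4 | aaddcbdac
   1 |   2 | abaaddcbdac
   2 |  11 | ac
   3 |   5 | addcbdac
   4 |   3 | baaddcbdac
   5 |   9 | bdac
   6 |  12 | c
   7 |   1 | cabaaddcbdac
   8 |   8 | cbdac
   9 |  10 | dac
  10 |   0 | dcabaaddcbdac
  11 |   7 | dcbdac
  12 |   6 | ddcbdac

SA = [4, 2, 11, 5, 3, 9, 12, 1, 8, 10, 0, 7, 6]
rank  pair      lcp
   1  s[4:],s[2:]  1  'a'
   2  s[2:],s[11:]  1  'a'
   3  s[11:],s[5:]  1  'a'
   4  s[5:],s[3:]  0  ''
   5  s[3:],s[9:]  1  'b'
   6  s[9:],s[12:]  0  ''
   7  s[12:],s[1:]  1  'c'
   8  s[1:],s[8:]  1  'c'
   9  s[8:],s[10:]  0  ''
  10  s[10:],s[0:]  1  'd'
  11  s[0:],s[7:]  2  'dc'
  12  s[7:],s[6:]  1  'd'

[0, 1, 1, 1, 0, 1, 0, 1, 1, 0, 1, 2, 1]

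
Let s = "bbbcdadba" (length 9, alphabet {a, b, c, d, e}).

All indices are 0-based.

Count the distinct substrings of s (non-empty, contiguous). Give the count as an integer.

39

rank→(start, suffix):
  0 → (8, 'a')
  1 → (5, 'adba')
  2 → (7, 'ba')
  3 → (0, 'bbbcdadba')
  4 → (1, 'bbcdadba')
  5 → (2, 'bcdadba')
  6 → (3, 'cdadba')
  7 → (4, 'dadba')
  8 → (6, 'dba')

SA = [8, 5, 7, 0, 1, 2, 3, 4, 6]
i: (SA[i-1],SA[i]) lcp shared
  1: (8,5) 1 'a'
  2: (5,7) 0 ''
  3: (7,0) 1 'b'
  4: (0,1) 2 'bb'
  5: (1,2) 1 'b'
  6: (2,3) 0 ''
  7: (3,4) 0 ''
  8: (4,6) 1 'd'

n(n+1)/2 = 9·10/2 = 45
Σ LCP = 0 + 1 + 0 + 1 + 2 + 1 + 0 + 0 + 1 = 6
distinct = 45 − 6 = 39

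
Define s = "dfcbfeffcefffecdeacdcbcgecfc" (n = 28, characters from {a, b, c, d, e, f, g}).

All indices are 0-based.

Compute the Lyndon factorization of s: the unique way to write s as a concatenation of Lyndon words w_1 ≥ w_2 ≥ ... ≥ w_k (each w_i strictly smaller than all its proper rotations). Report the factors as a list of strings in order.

emit factor 1: 'df' (i=0, period=2)
emit factor 2: 'c' (i=2, period=1)
emit factor 3: 'bfeffcefffecde' (i=3, period=14)
emit factor 4: 'acdcbcgecfc' (i=17, period=11)

["df", "c", "bfeffcefffecde", "acdcbcgecfc"]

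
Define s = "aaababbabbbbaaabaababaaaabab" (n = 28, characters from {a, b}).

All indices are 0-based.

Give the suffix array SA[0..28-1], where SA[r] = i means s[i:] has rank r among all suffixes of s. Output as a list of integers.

[21, 12, 22, 0, 13, 23, 16, 1, 26, 19, 14, 24, 17, 2, 4, 7, 27, 20, 11, 15, 25, 18, 3, 6, 10, 5, 9, 8]

sorted suffixes:
  #0 SA[0]=21  'aaaabab'
  #1 SA[1]=12  'aaabaababaaaabab'
  #2 SA[2]=22  'aaabab'
  #3 SA[3]=0  'aaababbabbbbaaabaababaaaabab'
  #4 SA[4]=13  'aabaababaaaabab'
  #5 SA[5]=23  'aabab'
  #6 SA[6]=16  'aababaaaabab'
  #7 SA[7]=1  'aababbabbbbaaabaababaaaabab'
  #8 SA[8]=26  'ab'
  #9 SA[9]=19  'abaaaabab'
  #10 SA[10]=14  'abaababaaaabab'
  #11 SA[11]=24  'abab'
  #12 SA[12]=17  'ababaaaabab'
  #13 SA[13]=2  'ababbabbbbaaabaababaaaabab'
  #14 SA[14]=4  'abbabbbbaaabaababaaaabab'
  #15 SA[15]=7  'abbbbaaabaababaaaabab'
  #16 SA[16]=27  'b'
  #17 SA[17]=20  'baaaabab'
  #18 SA[18]=11  'baaabaababaaaabab'
  #19 SA[19]=15  'baababaaaabab'
  #20 SA[20]=25  'bab'
  #21 SA[21]=18  'babaaaabab'
  #22 SA[22]=3  'babbabbbbaaabaababaaaabab'
  #23 SA[23]=6  'babbbbaaabaababaaaabab'
  #24 SA[24]=10  'bbaaabaababaaaabab'
  #25 SA[25]=5  'bbabbbbaaabaababaaaabab'
  #26 SA[26]=9  'bbbaaabaababaaaabab'
  #27 SA[27]=8  'bbbbaaabaababaaaabab'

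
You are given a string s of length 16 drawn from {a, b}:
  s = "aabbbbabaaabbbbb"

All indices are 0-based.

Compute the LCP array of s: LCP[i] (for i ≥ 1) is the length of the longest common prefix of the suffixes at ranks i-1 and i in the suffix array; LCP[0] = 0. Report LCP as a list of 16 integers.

[0, 2, 6, 1, 2, 5, 0, 1, 2, 1, 2, 2, 3, 3, 4, 4]

rank→(start, suffix):
  0 → (8, 'aaabbbbb')
  1 → (0, 'aabbbbabaaabbbbb')
  2 → (9, 'aabbbbb')
  3 → (6, 'abaaabbbbb')
  4 → (1, 'abbbbabaaabbbbb')
  5 → (10, 'abbbbb')
  6 → (15, 'b')
  7 → (7, 'baaabbbbb')
  8 → (5, 'babaaabbbbb')
  9 → (14, 'bb')
  10 → (4, 'bbabaaabbbbb')
  11 → (13, 'bbb')
  12 → (3, 'bbbabaaabbbbb')
  13 → (12, 'bbbb')
  14 → (2, 'bbbbabaaabbbbb')
  15 → (11, 'bbbbb')

SA = [8, 0, 9, 6, 1, 10, 15, 7, 5, 14, 4, 13, 3, 12, 2, 11]
[i] adj suffixes → lcp
  [1] 8/0 → 2 ('aa')
  [2] 0/9 → 6 ('aabbbb')
  [3] 9/6 → 1 ('a')
  [4] 6/1 → 2 ('ab')
  [5] 1/10 → 5 ('abbbb')
  [6] 10/15 → 0 ('')
  [7] 15/7 → 1 ('b')
  [8] 7/5 → 2 ('ba')
  [9] 5/14 → 1 ('b')
  [10] 14/4 → 2 ('bb')
  [11] 4/13 → 2 ('bb')
  [12] 13/3 → 3 ('bbb')
  [13] 3/12 → 3 ('bbb')
  [14] 12/2 → 4 ('bbbb')
  [15] 2/11 → 4 ('bbbb')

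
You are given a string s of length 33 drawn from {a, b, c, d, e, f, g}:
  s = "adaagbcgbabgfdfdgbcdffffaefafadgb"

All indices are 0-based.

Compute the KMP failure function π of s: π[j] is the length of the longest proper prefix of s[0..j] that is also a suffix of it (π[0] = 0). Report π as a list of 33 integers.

π[0] = 0
j=1 s[j]='d': π[1]=0 (border '')
j=2 s[j]='a': π[2]=1 (border 'a')
j=3 s[j]='a': k: 1→0; π[3]=1 (border 'a')
j=4 s[j]='g': k: 1→0; π[4]=0 (border '')
j=5 s[j]='b': π[5]=0 (border '')
j=6 s[j]='c': π[6]=0 (border '')
j=7 s[j]='g': π[7]=0 (border '')
j=8 s[j]='b': π[8]=0 (border '')
j=9 s[j]='a': π[9]=1 (border 'a')
j=10 s[j]='b': k: 1→0; π[10]=0 (border '')
j=11 s[j]='g': π[11]=0 (border '')
j=12 s[j]='f': π[12]=0 (border '')
j=13 s[j]='d': π[13]=0 (border '')
j=14 s[j]='f': π[14]=0 (border '')
j=15 s[j]='d': π[15]=0 (border '')
j=16 s[j]='g': π[16]=0 (border '')
j=17 s[j]='b': π[17]=0 (border '')
j=18 s[j]='c': π[18]=0 (border '')
j=19 s[j]='d': π[19]=0 (border '')
j=20 s[j]='f': π[20]=0 (border '')
j=21 s[j]='f': π[21]=0 (border '')
j=22 s[j]='f': π[22]=0 (border '')
j=23 s[j]='f': π[23]=0 (border '')
j=24 s[j]='a': π[24]=1 (border 'a')
j=25 s[j]='e': k: 1→0; π[25]=0 (border '')
j=26 s[j]='f': π[26]=0 (border '')
j=27 s[j]='a': π[27]=1 (border 'a')
j=28 s[j]='f': k: 1→0; π[28]=0 (border '')
j=29 s[j]='a': π[29]=1 (border 'a')
j=30 s[j]='d': π[30]=2 (border 'ad')
j=31 s[j]='g': k: 2→0; π[31]=0 (border '')
j=32 s[j]='b': π[32]=0 (border '')

[0, 0, 1, 1, 0, 0, 0, 0, 0, 1, 0, 0, 0, 0, 0, 0, 0, 0, 0, 0, 0, 0, 0, 0, 1, 0, 0, 1, 0, 1, 2, 0, 0]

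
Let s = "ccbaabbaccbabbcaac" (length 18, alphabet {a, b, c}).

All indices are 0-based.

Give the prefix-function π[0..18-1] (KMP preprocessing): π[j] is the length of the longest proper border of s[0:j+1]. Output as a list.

[0, 1, 0, 0, 0, 0, 0, 0, 1, 2, 3, 4, 0, 0, 1, 0, 0, 1]

π[0] = 0
j=1 s[j]='c': π[1]=1 (border 'c')
j=2 s[j]='b': k: 1→0; π[2]=0 (border '')
j=3 s[j]='a': π[3]=0 (border '')
j=4 s[j]='a': π[4]=0 (border '')
j=5 s[j]='b': π[5]=0 (border '')
j=6 s[j]='b': π[6]=0 (border '')
j=7 s[j]='a': π[7]=0 (border '')
j=8 s[j]='c': π[8]=1 (border 'c')
j=9 s[j]='c': π[9]=2 (border 'cc')
j=10 s[j]='b': π[10]=3 (border 'ccb')
j=11 s[j]='a': π[11]=4 (border 'ccba')
j=12 s[j]='b': k: 4→0; π[12]=0 (border '')
j=13 s[j]='b': π[13]=0 (border '')
j=14 s[j]='c': π[14]=1 (border 'c')
j=15 s[j]='a': k: 1→0; π[15]=0 (border '')
j=16 s[j]='a': π[16]=0 (border '')
j=17 s[j]='c': π[17]=1 (border 'c')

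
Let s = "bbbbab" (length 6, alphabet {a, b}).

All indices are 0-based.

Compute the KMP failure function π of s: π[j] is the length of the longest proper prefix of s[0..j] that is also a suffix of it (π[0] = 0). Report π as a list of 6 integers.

π[0] = 0
j=1 s[j]='b': π[1]=1 (border 'b')
j=2 s[j]='b': π[2]=2 (border 'bb')
j=3 s[j]='b': π[3]=3 (border 'bbb')
j=4 s[j]='a': k: 3→2→1→0; π[4]=0 (border '')
j=5 s[j]='b': π[5]=1 (border 'b')

[0, 1, 2, 3, 0, 1]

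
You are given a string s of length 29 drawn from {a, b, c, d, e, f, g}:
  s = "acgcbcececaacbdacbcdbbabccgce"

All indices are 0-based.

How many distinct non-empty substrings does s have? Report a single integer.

397

rank | idx | suffix
   0 |  10 | aacbdacbcdbbabccgce
   1 |  22 | abccgce
   2 |  15 | acbcdbbabccgce
   3 |  11 | acbdacbcdbbabccgce
   4 |   0 | acgcbcececaacbdacbcdbbabccgce
   5 |  21 | babccgce
   6 |  20 | bbabccgce
   7 |  23 | bccgce
   8 |  17 | bcdbbabccgce
   9 |   4 | bcececaacbdacbcdbbabccgce
  10 |  13 | bdacbcdbbabccgce
  11 |   9 | caacbdacbcdbbabccgce
  12 |  16 | cbcdbbabccgce
  13 |   3 | cbcececaacbdacbcdbbabccgce
  14 |  12 | cbdacbcdbbabccgce
  15 |  24 | ccgce
  16 |  18 | cdbbabccgce
  17 |  27 | ce
  18 |   7 | cecaacbdacbcdbbabccgce
  19 |   5 | cececaacbdacbcdbbabccgce
  20 |   1 | cgcbcececaacbdacbcdbbabccgce
  21 |  25 | cgce
  22 |  14 | dacbcdbbabccgce
  23 |  19 | dbbabccgce
  24 |  28 | e
  25 |   8 | ecaacbdacbcdbbabccgce
  26 |   6 | ececaacbdacbcdbbabccgce
  27 |   2 | gcbcececaacbdacbcdbbabccgce
  28 |  26 | gce

SA = [10, 22, 15, 11, 0, 21, 20, 23, 17, 4, 13, 9, 16, 3, 12, 24, 18, 27, 7, 5, 1, 25, 14, 19, 28, 8, 6, 2, 26]
rank  pair      lcp
   1  s[10:],s[22:]  1  'a'
   2  s[22:],s[15:]  1  'a'
   3  s[15:],s[11:]  3  'acb'
   4  s[11:],s[0:]  2  'ac'
   5  s[0:],s[21:]  0  ''
   6  s[21:],s[20:]  1  'b'
   7  s[20:],s[23:]  1  'b'
   8  s[23:],s[17:]  2  'bc'
   9  s[17:],s[4:]  2  'bc'
  10  s[4:],s[13:]  1  'b'
  11  s[13:],s[9:]  0  ''
  12  s[9:],s[16:]  1  'c'
  13  s[16:],s[3:]  3  'cbc'
  14  s[3:],s[12:]  2  'cb'
  15  s[12:],s[24:]  1  'c'
  16  s[24:],s[18:]  1  'c'
  17  s[18:],s[27:]  1  'c'
  18  s[27:],s[7:]  2  'ce'
  19  s[7:],s[5:]  3  'cec'
  20  s[5:],s[1:]  1  'c'
  21  s[1:],s[25:]  3  'cgc'
  22  s[25:],s[14:]  0  ''
  23  s[14:],s[19:]  1  'd'
  24  s[19:],s[28:]  0  ''
  25  s[28:],s[8:]  1  'e'
  26  s[8:],s[6:]  2  'ec'
  27  s[6:],s[2:]  0  ''
  28  s[2:],s[26:]  2  'gc'

n(n+1)/2 = 29·30/2 = 435
Σ LCP = 0 + 1 + 1 + 3 + 2 + 0 + 1 + 1 + 2 + 2 + 1 + 0 + 1 + 3 + 2 + 1 + 1 + 1 + 2 + 3 + 1 + 3 + 0 + 1 + 0 + 1 + 2 + 0 + 2 = 38
distinct = 435 − 38 = 397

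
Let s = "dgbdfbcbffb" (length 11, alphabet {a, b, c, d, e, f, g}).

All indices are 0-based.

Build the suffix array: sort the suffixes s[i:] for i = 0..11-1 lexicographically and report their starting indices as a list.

[10, 5, 2, 7, 6, 3, 0, 9, 4, 8, 1]

rank | idx | suffix
   0 |  10 | b
   1 |   5 | bcbffb
   2 |   2 | bdfbcbffb
   3 |   7 | bffb
   4 |   6 | cbffb
   5 |   3 | dfbcbffb
   6 |   0 | dgbdfbcbffb
   7 |   9 | fb
   8 |   4 | fbcbffb
   9 |   8 | ffb
  10 |   1 | gbdfbcbffb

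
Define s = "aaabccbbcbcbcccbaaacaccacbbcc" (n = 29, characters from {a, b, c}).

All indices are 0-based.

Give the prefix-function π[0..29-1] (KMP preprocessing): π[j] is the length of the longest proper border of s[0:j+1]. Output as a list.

[0, 1, 2, 0, 0, 0, 0, 0, 0, 0, 0, 0, 0, 0, 0, 0, 1, 2, 3, 0, 1, 0, 0, 1, 0, 0, 0, 0, 0]

π[0] = 0
j=1 s[j]='a': π[1]=1 (border 'a')
j=2 s[j]='a': π[2]=2 (border 'aa')
j=3 s[j]='b': k: 2→1→0; π[3]=0 (border '')
j=4 s[j]='c': π[4]=0 (border '')
j=5 s[j]='c': π[5]=0 (border '')
j=6 s[j]='b': π[6]=0 (border '')
j=7 s[j]='b': π[7]=0 (border '')
j=8 s[j]='c': π[8]=0 (border '')
j=9 s[j]='b': π[9]=0 (border '')
j=10 s[j]='c': π[10]=0 (border '')
j=11 s[j]='b': π[11]=0 (border '')
j=12 s[j]='c': π[12]=0 (border '')
j=13 s[j]='c': π[13]=0 (border '')
j=14 s[j]='c': π[14]=0 (border '')
j=15 s[j]='b': π[15]=0 (border '')
j=16 s[j]='a': π[16]=1 (border 'a')
j=17 s[j]='a': π[17]=2 (border 'aa')
j=18 s[j]='a': π[18]=3 (border 'aaa')
j=19 s[j]='c': k: 3→2→1→0; π[19]=0 (border '')
j=20 s[j]='a': π[20]=1 (border 'a')
j=21 s[j]='c': k: 1→0; π[21]=0 (border '')
j=22 s[j]='c': π[22]=0 (border '')
j=23 s[j]='a': π[23]=1 (border 'a')
j=24 s[j]='c': k: 1→0; π[24]=0 (border '')
j=25 s[j]='b': π[25]=0 (border '')
j=26 s[j]='b': π[26]=0 (border '')
j=27 s[j]='c': π[27]=0 (border '')
j=28 s[j]='c': π[28]=0 (border '')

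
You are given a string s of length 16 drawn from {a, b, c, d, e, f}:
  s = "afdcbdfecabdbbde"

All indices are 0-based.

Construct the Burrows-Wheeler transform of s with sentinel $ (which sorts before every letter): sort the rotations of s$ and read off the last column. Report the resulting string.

ec$dabcedbfbbdfad

rank  rotation           last
    0  $afdcbdfecabdbbde  e
    1  abdbbde$afdcbdfec  c
    2  afdcbdfecabdbbde$  $
    3  bbde$afdcbdfecabd  d
    4  bdbbde$afdcbdfeca  a
    5  bde$afdcbdfecabdb  b
    6  bdfecabdbbde$afdc  c
    7  cabdbbde$afdcbdfe  e
    8  cbdfecabdbbde$afd  d
    9  dbbde$afdcbdfecab  b
   10  dcbdfecabdbbde$af  f
   11  de$afdcbdfecabdbb  b
   12  dfecabdbbde$afdcb  b
   13  e$afdcbdfecabdbbd  d
   14  ecabdbbde$afdcbdf  f
   15  fdcbdfecabdbbde$a  a
   16  fecabdbbde$afdcbd  d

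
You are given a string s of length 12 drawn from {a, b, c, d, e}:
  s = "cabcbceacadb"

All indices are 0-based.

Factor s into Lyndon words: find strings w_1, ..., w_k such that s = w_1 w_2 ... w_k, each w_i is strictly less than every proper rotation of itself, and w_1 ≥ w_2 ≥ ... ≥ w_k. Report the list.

["c", "abcbceacadb"]

emit factor 1: 'c' (i=0, period=1)
emit factor 2: 'abcbceacadb' (i=1, period=11)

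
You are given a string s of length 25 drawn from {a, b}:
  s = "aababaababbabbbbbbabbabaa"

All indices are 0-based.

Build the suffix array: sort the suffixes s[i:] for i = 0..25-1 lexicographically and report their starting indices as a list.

rank | idx | suffix
   0 |  24 | a
   1 |  23 | aa
   2 |   0 | aababaababbabbbbbbabbabaa
   3 |   5 | aababbabbbbbbabbabaa
   4 |  21 | abaa
   5 |   3 | abaababbabbbbbbabbabaa
   6 |   1 | ababaababbabbbbbbabbabaa
   7 |   6 | ababbabbbbbbabbabaa
   8 |  18 | abbabaa
   9 |   8 | abbabbbbbbabbabaa
  10 |  11 | abbbbbbabbabaa
  11 |  22 | baa
  12 |   4 | baababbabbbbbbabbabaa
  13 |  20 | babaa
  14 |   2 | babaababbabbbbbbabbabaa
  15 |  17 | babbabaa
  16 |   7 | babbabbbbbbabbabaa
  17 |  10 | babbbbbbabbabaa
  18 |  19 | bbabaa
  19 |  16 | bbabbabaa
  20 |   9 | bbabbbbbbabbabaa
  21 |  15 | bbbabbabaa
  22 |  14 | bbbbabbabaa
  23 |  13 | bbbbbabbabaa
  24 |  12 | bbbbbbabbabaa

[24, 23, 0, 5, 21, 3, 1, 6, 18, 8, 11, 22, 4, 20, 2, 17, 7, 10, 19, 16, 9, 15, 14, 13, 12]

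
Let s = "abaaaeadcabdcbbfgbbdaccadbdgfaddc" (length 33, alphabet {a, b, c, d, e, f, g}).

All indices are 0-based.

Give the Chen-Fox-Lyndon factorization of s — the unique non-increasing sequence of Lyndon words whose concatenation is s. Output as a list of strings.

emit factor 1: 'ab' (i=0, period=2)
emit factor 2: 'aaaeadcabdcbbfgbbdaccadbdgfaddc' (i=2, period=31)

["ab", "aaaeadcabdcbbfgbbdaccadbdgfaddc"]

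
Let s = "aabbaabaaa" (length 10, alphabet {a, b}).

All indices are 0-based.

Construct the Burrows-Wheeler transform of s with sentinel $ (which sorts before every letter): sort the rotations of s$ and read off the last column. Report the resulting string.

rank  rotation     last
    0  $aabbaabaaa  a
    1  a$aabbaabaa  a
    2  aa$aabbaaba  a
    3  aaa$aabbaab  b
    4  aabaaa$aabb  b
    5  aabbaabaaa$  $
    6  abaaa$aabba  a
    7  abbaabaaa$a  a
    8  baaa$aabbaa  a
    9  baabaaa$aab  b
   10  bbaabaaa$aa  a

aaabb$aaaba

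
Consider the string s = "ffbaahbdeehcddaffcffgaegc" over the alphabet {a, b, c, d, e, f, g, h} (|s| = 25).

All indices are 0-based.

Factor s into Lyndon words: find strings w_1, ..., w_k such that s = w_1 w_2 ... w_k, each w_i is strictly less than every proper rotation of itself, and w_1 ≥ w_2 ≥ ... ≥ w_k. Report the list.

["f", "f", "b", "aahbdeehcddaffcffgaegc"]

emit factor 1: 'f' (i=0, period=1)
emit factor 2: 'f' (i=1, period=1)
emit factor 3: 'b' (i=2, period=1)
emit factor 4: 'aahbdeehcddaffcffgaegc' (i=3, period=22)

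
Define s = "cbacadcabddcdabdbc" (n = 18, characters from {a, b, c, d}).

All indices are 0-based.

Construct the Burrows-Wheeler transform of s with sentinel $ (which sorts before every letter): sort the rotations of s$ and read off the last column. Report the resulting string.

rank  rotation             last
    0  $cbacadcabddcdabdbc  c
    1  abdbc$cbacadcabddcd  d
    2  abddcdabdbc$cbacadc  c
    3  acadcabddcdabdbc$cb  b
    4  adcabddcdabdbc$cbac  c
    5  bacadcabddcdabdbc$c  c
    6  bc$cbacadcabddcdabd  d
    7  bdbc$cbacadcabddcda  a
    8  bddcdabdbc$cbacadca  a
    9  c$cbacadcabddcdabdb  b
   10  cabddcdabdbc$cbacad  d
   11  cadcabddcdabdbc$cba  a
   12  cbacadcabddcdabdbc$  $
   13  cdabdbc$cbacadcabdd  d
   14  dabdbc$cbacadcabddc  c
   15  dbc$cbacadcabddcdab  b
   16  dcabddcdabdbc$cbaca  a
   17  dcdabdbc$cbacadcabd  d
   18  ddcdabdbc$cbacadcab  b

cdcbccdaabda$dcbadb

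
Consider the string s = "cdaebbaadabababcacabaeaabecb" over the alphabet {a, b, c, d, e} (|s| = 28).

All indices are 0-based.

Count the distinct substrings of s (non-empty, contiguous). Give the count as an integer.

rank→(start, suffix):
  0 → (22, 'aabecb')
  1 → (6, 'aadabababcacabaeaabecb')
  2 → (9, 'abababcacabaeaabecb')
  3 → (11, 'ababcacabaeaabecb')
  4 → (18, 'abaeaabecb')
  5 → (13, 'abcacabaeaabecb')
  6 → (23, 'abecb')
  7 → (16, 'acabaeaabecb')
  8 → (7, 'adabababcacabaeaabecb')
  9 → (20, 'aeaabecb')
  10 → (2, 'aebbaadabababcacabaeaabecb')
  11 → (27, 'b')
  12 → (5, 'baadabababcacabaeaabecb')
  13 → (10, 'bababcacabaeaabecb')
  14 → (12, 'babcacabaeaabecb')
  15 → (19, 'baeaabecb')
  16 → (4, 'bbaadabababcacabaeaabecb')
  17 → (14, 'bcacabaeaabecb')
  18 → (24, 'becb')
  19 → (17, 'cabaeaabecb')
  20 → (15, 'cacabaeaabecb')
  21 → (26, 'cb')
  22 → (0, 'cdaebbaadabababcacabaeaabecb')
  23 → (8, 'dabababcacabaeaabecb')
  24 → (1, 'daebbaadabababcacabaeaabecb')
  25 → (21, 'eaabecb')
  26 → (3, 'ebbaadabababcacabaeaabecb')
  27 → (25, 'ecb')

SA = [22, 6, 9, 11, 18, 13, 23, 16, 7, 20, 2, 27, 5, 10, 12, 19, 4, 14, 24, 17, 15, 26, 0, 8, 1, 21, 3, 25]
i: (SA[i-1],SA[i]) lcp shared
  1: (22,6) 2 'aa'
  2: (6,9) 1 'a'
  3: (9,11) 4 'abab'
  4: (11,18) 3 'aba'
  5: (18,13) 2 'ab'
  6: (13,23) 2 'ab'
  7: (23,16) 1 'a'
  8: (16,7) 1 'a'
  9: (7,20) 1 'a'
  10: (20,2) 2 'ae'
  11: (2,27) 0 ''
  12: (27,5) 1 'b'
  13: (5,10) 2 'ba'
  14: (10,12) 3 'bab'
  15: (12,19) 2 'ba'
  16: (19,4) 1 'b'
  17: (4,14) 1 'b'
  18: (14,24) 1 'b'
  19: (24,17) 0 ''
  20: (17,15) 2 'ca'
  21: (15,26) 1 'c'
  22: (26,0) 1 'c'
  23: (0,8) 0 ''
  24: (8,1) 2 'da'
  25: (1,21) 0 ''
  26: (21,3) 1 'e'
  27: (3,25) 1 'e'

n(n+1)/2 = 28·29/2 = 406
Σ LCP = 0 + 2 + 1 + 4 + 3 + 2 + 2 + 1 + 1 + 1 + 2 + 0 + 1 + 2 + 3 + 2 + 1 + 1 + 1 + 0 + 2 + 1 + 1 + 0 + 2 + 0 + 1 + 1 = 38
distinct = 406 − 38 = 368

368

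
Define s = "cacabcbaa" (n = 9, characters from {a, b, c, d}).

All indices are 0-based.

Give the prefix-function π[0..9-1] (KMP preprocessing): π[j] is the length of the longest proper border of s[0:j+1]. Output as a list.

π[0] = 0
j=1 s[j]='a': π[1]=0 (border '')
j=2 s[j]='c': π[2]=1 (border 'c')
j=3 s[j]='a': π[3]=2 (border 'ca')
j=4 s[j]='b': k: 2→0; π[4]=0 (border '')
j=5 s[j]='c': π[5]=1 (border 'c')
j=6 s[j]='b': k: 1→0; π[6]=0 (border '')
j=7 s[j]='a': π[7]=0 (border '')
j=8 s[j]='a': π[8]=0 (border '')

[0, 0, 1, 2, 0, 1, 0, 0, 0]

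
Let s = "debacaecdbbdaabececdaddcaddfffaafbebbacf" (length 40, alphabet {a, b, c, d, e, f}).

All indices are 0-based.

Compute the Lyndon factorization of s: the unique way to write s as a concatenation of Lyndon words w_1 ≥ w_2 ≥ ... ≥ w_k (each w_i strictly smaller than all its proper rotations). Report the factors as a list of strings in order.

emit factor 1: 'de' (i=0, period=2)
emit factor 2: 'b' (i=2, period=1)
emit factor 3: 'acaecdbbd' (i=3, period=9)
emit factor 4: 'aabececdaddcaddfffaafbebbacf' (i=12, period=28)

["de", "b", "acaecdbbd", "aabececdaddcaddfffaafbebbacf"]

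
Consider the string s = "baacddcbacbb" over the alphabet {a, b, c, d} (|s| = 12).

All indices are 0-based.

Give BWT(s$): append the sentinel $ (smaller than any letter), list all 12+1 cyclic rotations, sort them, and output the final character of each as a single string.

rank  rotation       last
    0  $baacddcbacbb  b
    1  aacddcbacbb$b  b
    2  acbb$baacddcb  b
    3  acddcbacbb$ba  a
    4  b$baacddcbacb  b
    5  baacddcbacbb$  $
    6  bacbb$baacddc  c
    7  bb$baacddcbac  c
    8  cbacbb$baacdd  d
    9  cbb$baacddcba  a
   10  cddcbacbb$baa  a
   11  dcbacbb$baacd  d
   12  ddcbacbb$baac  c

bbbab$ccdaadc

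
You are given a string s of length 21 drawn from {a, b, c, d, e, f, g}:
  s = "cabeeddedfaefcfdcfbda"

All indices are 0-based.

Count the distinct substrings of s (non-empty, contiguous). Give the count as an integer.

sorted suffixes:
  #0 SA[0]=20  'a'
  #1 SA[1]=1  'abeeddedfaefcfdcfbda'
  #2 SA[2]=10  'aefcfdcfbda'
  #3 SA[3]=18  'bda'
  #4 SA[4]=2  'beeddedfaefcfdcfbda'
  #5 SA[5]=0  'cabeeddedfaefcfdcfbda'
  #6 SA[6]=16  'cfbda'
  #7 SA[7]=13  'cfdcfbda'
  #8 SA[8]=19  'da'
  #9 SA[9]=15  'dcfbda'
  #10 SA[10]=5  'ddedfaefcfdcfbda'
  #11 SA[11]=6  'dedfaefcfdcfbda'
  #12 SA[12]=8  'dfaefcfdcfbda'
  #13 SA[13]=4  'eddedfaefcfdcfbda'
  #14 SA[14]=7  'edfaefcfdcfbda'
  #15 SA[15]=3  'eeddedfaefcfdcfbda'
  #16 SA[16]=11  'efcfdcfbda'
  #17 SA[17]=9  'faefcfdcfbda'
  #18 SA[18]=17  'fbda'
  #19 SA[19]=12  'fcfdcfbda'
  #20 SA[20]=14  'fdcfbda'

SA = [20, 1, 10, 18, 2, 0, 16, 13, 19, 15, 5, 6, 8, 4, 7, 3, 11, 9, 17, 12, 14]
i: (SA[i-1],SA[i]) lcp shared
  1: (20,1) 1 'a'
  2: (1,10) 1 'a'
  3: (10,18) 0 ''
  4: (18,2) 1 'b'
  5: (2,0) 0 ''
  6: (0,16) 1 'c'
  7: (16,13) 2 'cf'
  8: (13,19) 0 ''
  9: (19,15) 1 'd'
  10: (15,5) 1 'd'
  11: (5,6) 1 'd'
  12: (6,8) 1 'd'
  13: (8,4) 0 ''
  14: (4,7) 2 'ed'
  15: (7,3) 1 'e'
  16: (3,11) 1 'e'
  17: (11,9) 0 ''
  18: (9,17) 1 'f'
  19: (17,12) 1 'f'
  20: (12,14) 1 'f'

n(n+1)/2 = 21·22/2 = 231
Σ LCP = 0 + 1 + 1 + 0 + 1 + 0 + 1 + 2 + 0 + 1 + 1 + 1 + 1 + 0 + 2 + 1 + 1 + 0 + 1 + 1 + 1 = 17
distinct = 231 − 17 = 214

214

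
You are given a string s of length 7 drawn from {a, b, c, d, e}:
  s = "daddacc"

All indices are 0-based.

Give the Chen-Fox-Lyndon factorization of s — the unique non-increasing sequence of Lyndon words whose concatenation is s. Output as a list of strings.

["d", "add", "acc"]

emit factor 1: 'd' (i=0, period=1)
emit factor 2: 'add' (i=1, period=3)
emit factor 3: 'acc' (i=4, period=3)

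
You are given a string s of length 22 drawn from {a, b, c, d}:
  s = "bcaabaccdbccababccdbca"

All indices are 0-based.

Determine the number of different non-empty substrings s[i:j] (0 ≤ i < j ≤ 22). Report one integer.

rank→(start, suffix):
  0 → (21, 'a')
  1 → (2, 'aabaccdbccababccdbca')
  2 → (12, 'ababccdbca')
  3 → (3, 'abaccdbccababccdbca')
  4 → (14, 'abccdbca')
  5 → (5, 'accdbccababccdbca')
  6 → (13, 'babccdbca')
  7 → (4, 'baccdbccababccdbca')
  8 → (19, 'bca')
  9 → (0, 'bcaabaccdbccababccdbca')
  10 → (9, 'bccababccdbca')
  11 → (15, 'bccdbca')
  12 → (20, 'ca')
  13 → (1, 'caabaccdbccababccdbca')
  14 → (11, 'cababccdbca')
  15 → (10, 'ccababccdbca')
  16 → (16, 'ccdbca')
  17 → (6, 'ccdbccababccdbca')
  18 → (17, 'cdbca')
  19 → (7, 'cdbccababccdbca')
  20 → (18, 'dbca')
  21 → (8, 'dbccababccdbca')

SA = [21, 2, 12, 3, 14, 5, 13, 4, 19, 0, 9, 15, 20, 1, 11, 10, 16, 6, 17, 7, 18, 8]
i: (SA[i-1],SA[i]) lcp shared
  1: (21,2) 1 'a'
  2: (2,12) 1 'a'
  3: (12,3) 3 'aba'
  4: (3,14) 2 'ab'
  5: (14,5) 1 'a'
  6: (5,13) 0 ''
  7: (13,4) 2 'ba'
  8: (4,19) 1 'b'
  9: (19,0) 3 'bca'
  10: (0,9) 2 'bc'
  11: (9,15) 3 'bcc'
  12: (15,20) 0 ''
  13: (20,1) 2 'ca'
  14: (1,11) 2 'ca'
  15: (11,10) 1 'c'
  16: (10,16) 2 'cc'
  17: (16,6) 5 'ccdbc'
  18: (6,17) 1 'c'
  19: (17,7) 4 'cdbc'
  20: (7,18) 0 ''
  21: (18,8) 3 'dbc'

n(n+1)/2 = 22·23/2 = 253
Σ LCP = 0 + 1 + 1 + 3 + 2 + 1 + 0 + 2 + 1 + 3 + 2 + 3 + 0 + 2 + 2 + 1 + 2 + 5 + 1 + 4 + 0 + 3 = 39
distinct = 253 − 39 = 214

214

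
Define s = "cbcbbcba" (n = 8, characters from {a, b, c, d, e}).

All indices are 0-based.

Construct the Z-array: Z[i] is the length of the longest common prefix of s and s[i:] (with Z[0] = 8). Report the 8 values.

Z[0]=8
i=1: fresh scan; Z[1]=0
i=2: fresh scan; Z[2]=2 extend→box=[2,4)
i=3: min(r-i=1, Z[1]=0)=0; Z[3]=0
i=4: fresh scan; Z[4]=0
i=5: fresh scan; Z[5]=2 extend→box=[5,7)
i=6: min(r-i=1, Z[1]=0)=0; Z[6]=0
i=7: fresh scan; Z[7]=0

[8, 0, 2, 0, 0, 2, 0, 0]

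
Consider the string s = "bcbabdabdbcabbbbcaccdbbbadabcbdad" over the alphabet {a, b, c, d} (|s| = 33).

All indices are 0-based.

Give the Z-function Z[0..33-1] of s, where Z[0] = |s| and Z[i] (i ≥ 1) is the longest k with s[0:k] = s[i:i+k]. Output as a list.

Z[0]=33
i=1: i≥r, start 0; Z[1]=0
i=2: i≥r, start 0; Z[2]=1 scan→box=[2,3)
i=3: i≥r, start 0; Z[3]=0
i=4: i≥r, start 0; Z[4]=1 scan→box=[4,5)
i=5: i≥r, start 0; Z[5]=0
i=6: i≥r, start 0; Z[6]=0
i=7: i≥r, start 0; Z[7]=1 scan→box=[7,8)
i=8: i≥r, start 0; Z[8]=0
i=9: i≥r, start 0; Z[9]=2 scan→box=[9,11)
i=10: min(r-i=1, Z[1]=0)=0; Z[10]=0
i=11: i≥r, start 0; Z[11]=0
i=12: i≥r, start 0; Z[12]=1 scan→box=[12,13)
i=13: i≥r, start 0; Z[13]=1 scan→box=[13,14)
i=14: i≥r, start 0; Z[14]=1 scan→box=[14,15)
i=15: i≥r, start 0; Z[15]=2 scan→box=[15,17)
i=16: min(r-i=1, Z[1]=0)=0; Z[16]=0
i=17: i≥r, start 0; Z[17]=0
i=18: i≥r, start 0; Z[18]=0
i=19: i≥r, start 0; Z[19]=0
i=20: i≥r, start 0; Z[20]=0
i=21: i≥r, start 0; Z[21]=1 scan→box=[21,22)
i=22: i≥r, start 0; Z[22]=1 scan→box=[22,23)
i=23: i≥r, start 0; Z[23]=1 scan→box=[23,24)
i=24: i≥r, start 0; Z[24]=0
i=25: i≥r, start 0; Z[25]=0
i=26: i≥r, start 0; Z[26]=0
i=27: i≥r, start 0; Z[27]=3 scan→box=[27,30)
i=28: min(r-i=2, Z[1]=0)=0; Z[28]=0
i=29: min(r-i=1, Z[2]=1)=1; Z[29]=1
i=30: i≥r, start 0; Z[30]=0
i=31: i≥r, start 0; Z[31]=0
i=32: i≥r, start 0; Z[32]=0

[33, 0, 1, 0, 1, 0, 0, 1, 0, 2, 0, 0, 1, 1, 1, 2, 0, 0, 0, 0, 0, 1, 1, 1, 0, 0, 0, 3, 0, 1, 0, 0, 0]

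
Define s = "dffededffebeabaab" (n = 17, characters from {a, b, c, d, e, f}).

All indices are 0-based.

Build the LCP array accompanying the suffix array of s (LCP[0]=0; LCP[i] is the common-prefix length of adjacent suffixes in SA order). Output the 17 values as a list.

[0, 1, 2, 0, 1, 1, 0, 1, 4, 0, 1, 1, 2, 0, 2, 1, 3]

rank→(start, suffix):
  0 → (14, 'aab')
  1 → (15, 'ab')
  2 → (12, 'abaab')
  3 → (16, 'b')
  4 → (13, 'baab')
  5 → (10, 'beabaab')
  6 → (4, 'dedffebeabaab')
  7 → (6, 'dffebeabaab')
  8 → (0, 'dffededffebeabaab')
  9 → (11, 'eabaab')
  10 → (9, 'ebeabaab')
  11 → (3, 'ededffebeabaab')
  12 → (5, 'edffebeabaab')
  13 → (8, 'febeabaab')
  14 → (2, 'fededffebeabaab')
  15 → (7, 'ffebeabaab')
  16 → (1, 'ffededffebeabaab')

SA = [14, 15, 12, 16, 13, 10, 4, 6, 0, 11, 9, 3, 5, 8, 2, 7, 1]
rank  pair      lcp
   1  s[14:],s[15:]  1  'a'
   2  s[15:],s[12:]  2  'ab'
   3  s[12:],s[16:]  0  ''
   4  s[16:],s[13:]  1  'b'
   5  s[13:],s[10:]  1  'b'
   6  s[10:],s[4:]  0  ''
   7  s[4:],s[6:]  1  'd'
   8  s[6:],s[0:]  4  'dffe'
   9  s[0:],s[11:]  0  ''
  10  s[11:],s[9:]  1  'e'
  11  s[9:],s[3:]  1  'e'
  12  s[3:],s[5:]  2  'ed'
  13  s[5:],s[8:]  0  ''
  14  s[8:],s[2:]  2  'fe'
  15  s[2:],s[7:]  1  'f'
  16  s[7:],s[1:]  3  'ffe'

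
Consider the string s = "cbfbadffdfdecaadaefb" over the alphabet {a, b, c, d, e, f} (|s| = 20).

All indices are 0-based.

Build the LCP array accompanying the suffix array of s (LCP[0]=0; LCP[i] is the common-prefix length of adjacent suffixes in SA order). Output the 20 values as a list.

sorted suffixes:
  #0 SA[0]=13  'aadaefb'
  #1 SA[1]=14  'adaefb'
  #2 SA[2]=4  'adffdfdecaadaefb'
  #3 SA[3]=16  'aefb'
  #4 SA[4]=19  'b'
  #5 SA[5]=3  'badffdfdecaadaefb'
  #6 SA[6]=1  'bfbadffdfdecaadaefb'
  #7 SA[7]=12  'caadaefb'
  #8 SA[8]=0  'cbfbadffdfdecaadaefb'
  #9 SA[9]=15  'daefb'
  #10 SA[10]=10  'decaadaefb'
  #11 SA[11]=8  'dfdecaadaefb'
  #12 SA[12]=5  'dffdfdecaadaefb'
  #13 SA[13]=11  'ecaadaefb'
  #14 SA[14]=17  'efb'
  #15 SA[15]=18  'fb'
  #16 SA[16]=2  'fbadffdfdecaadaefb'
  #17 SA[17]=9  'fdecaadaefb'
  #18 SA[18]=7  'fdfdecaadaefb'
  #19 SA[19]=6  'ffdfdecaadaefb'

SA = [13, 14, 4, 16, 19, 3, 1, 12, 0, 15, 10, 8, 5, 11, 17, 18, 2, 9, 7, 6]
rank  pair      lcp
   1  s[13:],s[14:]  1  'a'
   2  s[14:],s[4:]  2  'ad'
   3  s[4:],s[16:]  1  'a'
   4  s[16:],s[19:]  0  ''
   5  s[19:],s[3:]  1  'b'
   6  s[3:],s[1:]  1  'b'
   7  s[1:],s[12:]  0  ''
   8  s[12:],s[0:]  1  'c'
   9  s[0:],s[15:]  0  ''
  10  s[15:],s[10:]  1  'd'
  11  s[10:],s[8:]  1  'd'
  12  s[8:],s[5:]  2  'df'
  13  s[5:],s[11:]  0  ''
  14  s[11:],s[17:]  1  'e'
  15  s[17:],s[18:]  0  ''
  16  s[18:],s[2:]  2  'fb'
  17  s[2:],s[9:]  1  'f'
  18  s[9:],s[7:]  2  'fd'
  19  s[7:],s[6:]  1  'f'

[0, 1, 2, 1, 0, 1, 1, 0, 1, 0, 1, 1, 2, 0, 1, 0, 2, 1, 2, 1]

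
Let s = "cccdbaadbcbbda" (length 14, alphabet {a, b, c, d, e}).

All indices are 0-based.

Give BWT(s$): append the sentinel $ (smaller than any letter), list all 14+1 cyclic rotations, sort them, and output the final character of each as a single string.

rank  rotation         last
    0  $cccdbaadbcbbda  a
    1  a$cccdbaadbcbbd  d
    2  aadbcbbda$cccdb  b
    3  adbcbbda$cccdba  a
    4  baadbcbbda$cccd  d
    5  bbda$cccdbaadbc  c
    6  bcbbda$cccdbaad  d
    7  bda$cccdbaadbcb  b
    8  cbbda$cccdbaadb  b
    9  cccdbaadbcbbda$  $
   10  ccdbaadbcbbda$c  c
   11  cdbaadbcbbda$cc  c
   12  da$cccdbaadbcbb  b
   13  dbaadbcbbda$ccc  c
   14  dbcbbda$cccdbaa  a

adbadcdbb$ccbca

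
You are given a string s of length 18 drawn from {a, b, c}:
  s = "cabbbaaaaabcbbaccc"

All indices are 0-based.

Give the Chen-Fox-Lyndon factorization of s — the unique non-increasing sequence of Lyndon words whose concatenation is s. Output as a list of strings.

["c", "abbb", "aaaaabcbbaccc"]

emit factor 1: 'c' (i=0, period=1)
emit factor 2: 'abbb' (i=1, period=4)
emit factor 3: 'aaaaabcbbaccc' (i=5, period=13)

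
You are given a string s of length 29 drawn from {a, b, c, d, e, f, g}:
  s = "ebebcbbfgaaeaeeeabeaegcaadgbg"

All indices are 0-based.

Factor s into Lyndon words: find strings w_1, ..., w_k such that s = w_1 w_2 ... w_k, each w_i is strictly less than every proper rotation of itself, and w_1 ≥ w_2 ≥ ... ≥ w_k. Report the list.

emit factor 1: 'e' (i=0, period=1)
emit factor 2: 'be' (i=1, period=2)
emit factor 3: 'bc' (i=3, period=2)
emit factor 4: 'bbfg' (i=5, period=4)
emit factor 5: 'aaeaeeeabeaegc' (i=9, period=14)
emit factor 6: 'aadgbg' (i=23, period=6)

["e", "be", "bc", "bbfg", "aaeaeeeabeaegc", "aadgbg"]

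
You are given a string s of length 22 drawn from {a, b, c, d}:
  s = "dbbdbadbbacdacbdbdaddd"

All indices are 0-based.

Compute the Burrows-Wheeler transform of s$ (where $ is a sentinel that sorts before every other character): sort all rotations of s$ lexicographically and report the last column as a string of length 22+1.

ddbbdbddddbcaadcbba$bda

rank  rotation                 last
    0  $dbbdbadbbacdacbdbdaddd  d
    1  acbdbdaddd$dbbdbadbbacd  d
    2  acdacbdbdaddd$dbbdbadbb  b
    3  adbbacdacbdbdaddd$dbbdb  b
    4  addd$dbbdbadbbacdacbdbd  d
    5  bacdacbdbdaddd$dbbdbadb  b
    6  badbbacdacbdbdaddd$dbbd  d
    7  bbacdacbdbdaddd$dbbdbad  d
    8  bbdbadbbacdacbdbdaddd$d  d
    9  bdaddd$dbbdbadbbacdacbd  d
   10  bdbadbbacdacbdbdaddd$db  b
   11  bdbdaddd$dbbdbadbbacdac  c
   12  cbdbdaddd$dbbdbadbbacda  a
   13  cdacbdbdaddd$dbbdbadbba  a
   14  d$dbbdbadbbacdacbdbdadd  d
   15  dacbdbdaddd$dbbdbadbbac  c
   16  daddd$dbbdbadbbacdacbdb  b
   17  dbadbbacdacbdbdaddd$dbb  b
   18  dbbacdacbdbdaddd$dbbdba  a
   19  dbbdbadbbacdacbdbdaddd$  $
   20  dbdaddd$dbbdbadbbacdacb  b
   21  dd$dbbdbadbbacdacbdbdad  d
   22  ddd$dbbdbadbbacdacbdbda  a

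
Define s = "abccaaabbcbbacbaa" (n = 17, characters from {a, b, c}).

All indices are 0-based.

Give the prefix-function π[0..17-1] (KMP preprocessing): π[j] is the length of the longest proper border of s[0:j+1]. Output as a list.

π[0] = 0
j=1 s[j]='b': π[1]=0 (border '')
j=2 s[j]='c': π[2]=0 (border '')
j=3 s[j]='c': π[3]=0 (border '')
j=4 s[j]='a': π[4]=1 (border 'a')
j=5 s[j]='a': k: 1→0; π[5]=1 (border 'a')
j=6 s[j]='a': k: 1→0; π[6]=1 (border 'a')
j=7 s[j]='b': π[7]=2 (border 'ab')
j=8 s[j]='b': k: 2→0; π[8]=0 (border '')
j=9 s[j]='c': π[9]=0 (border '')
j=10 s[j]='b': π[10]=0 (border '')
j=11 s[j]='b': π[11]=0 (border '')
j=12 s[j]='a': π[12]=1 (border 'a')
j=13 s[j]='c': k: 1→0; π[13]=0 (border '')
j=14 s[j]='b': π[14]=0 (border '')
j=15 s[j]='a': π[15]=1 (border 'a')
j=16 s[j]='a': k: 1→0; π[16]=1 (border 'a')

[0, 0, 0, 0, 1, 1, 1, 2, 0, 0, 0, 0, 1, 0, 0, 1, 1]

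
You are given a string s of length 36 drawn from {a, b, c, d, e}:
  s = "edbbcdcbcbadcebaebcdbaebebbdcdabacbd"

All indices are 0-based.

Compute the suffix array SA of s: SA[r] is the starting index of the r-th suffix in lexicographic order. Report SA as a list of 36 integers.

[30, 32, 10, 15, 21, 31, 9, 14, 20, 2, 25, 7, 17, 3, 34, 26, 23, 8, 6, 33, 28, 18, 4, 12, 35, 29, 19, 1, 5, 27, 11, 13, 24, 16, 22, 0]

sorted suffixes:
  #0 SA[0]=30  'abacbd'
  #1 SA[1]=32  'acbd'
  #2 SA[2]=10  'adcebaebcdbaebebbdcdabacbd'
  #3 SA[3]=15  'aebcdbaebebbdcdabacbd'
  #4 SA[4]=21  'aebebbdcdabacbd'
  #5 SA[5]=31  'bacbd'
  #6 SA[6]=9  'badcebaebcdbaebebbdcdabacbd'
  #7 SA[7]=14  'baebcdbaebebbdcdabacbd'
  #8 SA[8]=20  'baebebbdcdabacbd'
  #9 SA[9]=2  'bbcdcbcbadcebaebcdbaebebbdcdabacbd'
  #10 SA[10]=25  'bbdcdabacbd'
  #11 SA[11]=7  'bcbadcebaebcdbaebebbdcdabacbd'
  #12 SA[12]=17  'bcdbaebebbdcdabacbd'
  #13 SA[13]=3  'bcdcbcbadcebaebcdbaebebbdcdabacbd'
  #14 SA[14]=34  'bd'
  #15 SA[15]=26  'bdcdabacbd'
  #16 SA[16]=23  'bebbdcdabacbd'
  #17 SA[17]=8  'cbadcebaebcdbaebebbdcdabacbd'
  #18 SA[18]=6  'cbcbadcebaebcdbaebebbdcdabacbd'
  #19 SA[19]=33  'cbd'
  #20 SA[20]=28  'cdabacbd'
  #21 SA[21]=18  'cdbaebebbdcdabacbd'
  #22 SA[22]=4  'cdcbcbadcebaebcdbaebebbdcdabacbd'
  #23 SA[23]=12  'cebaebcdbaebebbdcdabacbd'
  #24 SA[24]=35  'd'
  #25 SA[25]=29  'dabacbd'
  #26 SA[26]=19  'dbaebebbdcdabacbd'
  #27 SA[27]=1  'dbbcdcbcbadcebaebcdbaebebbdcdabacbd'
  #28 SA[28]=5  'dcbcbadcebaebcdbaebebbdcdabacbd'
  #29 SA[29]=27  'dcdabacbd'
  #30 SA[30]=11  'dcebaebcdbaebebbdcdabacbd'
  #31 SA[31]=13  'ebaebcdbaebebbdcdabacbd'
  #32 SA[32]=24  'ebbdcdabacbd'
  #33 SA[33]=16  'ebcdbaebebbdcdabacbd'
  #34 SA[34]=22  'ebebbdcdabacbd'
  #35 SA[35]=0  'edbbcdcbcbadcebaebcdbaebebbdcdabacbd'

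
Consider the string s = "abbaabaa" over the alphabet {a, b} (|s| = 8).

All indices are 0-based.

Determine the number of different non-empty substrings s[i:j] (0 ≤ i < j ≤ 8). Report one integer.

rank→(start, suffix):
  0 → (7, 'a')
  1 → (6, 'aa')
  2 → (3, 'aabaa')
  3 → (4, 'abaa')
  4 → (0, 'abbaabaa')
  5 → (5, 'baa')
  6 → (2, 'baabaa')
  7 → (1, 'bbaabaa')

SA = [7, 6, 3, 4, 0, 5, 2, 1]
i: (SA[i-1],SA[i]) lcp shared
  1: (7,6) 1 'a'
  2: (6,3) 2 'aa'
  3: (3,4) 1 'a'
  4: (4,0) 2 'ab'
  5: (0,5) 0 ''
  6: (5,2) 3 'baa'
  7: (2,1) 1 'b'

n(n+1)/2 = 8·9/2 = 36
Σ LCP = 0 + 1 + 2 + 1 + 2 + 0 + 3 + 1 = 10
distinct = 36 − 10 = 26

26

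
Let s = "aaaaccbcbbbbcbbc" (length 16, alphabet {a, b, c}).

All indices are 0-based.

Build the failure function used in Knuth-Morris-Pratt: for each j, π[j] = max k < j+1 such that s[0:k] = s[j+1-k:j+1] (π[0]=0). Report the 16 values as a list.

π[0] = 0
j=1 s[j]='a': π[1]=1 (border 'a')
j=2 s[j]='a': π[2]=2 (border 'aa')
j=3 s[j]='a': π[3]=3 (border 'aaa')
j=4 s[j]='c': k: 3→2→1→0; π[4]=0 (border '')
j=5 s[j]='c': π[5]=0 (border '')
j=6 s[j]='b': π[6]=0 (border '')
j=7 s[j]='c': π[7]=0 (border '')
j=8 s[j]='b': π[8]=0 (border '')
j=9 s[j]='b': π[9]=0 (border '')
j=10 s[j]='b': π[10]=0 (border '')
j=11 s[j]='b': π[11]=0 (border '')
j=12 s[j]='c': π[12]=0 (border '')
j=13 s[j]='b': π[13]=0 (border '')
j=14 s[j]='b': π[14]=0 (border '')
j=15 s[j]='c': π[15]=0 (border '')

[0, 1, 2, 3, 0, 0, 0, 0, 0, 0, 0, 0, 0, 0, 0, 0]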